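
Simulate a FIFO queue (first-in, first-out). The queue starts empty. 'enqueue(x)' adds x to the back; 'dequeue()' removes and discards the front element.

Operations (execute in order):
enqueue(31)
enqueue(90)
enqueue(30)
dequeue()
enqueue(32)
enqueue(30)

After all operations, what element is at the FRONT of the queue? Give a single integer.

Answer: 90

Derivation:
enqueue(31): queue = [31]
enqueue(90): queue = [31, 90]
enqueue(30): queue = [31, 90, 30]
dequeue(): queue = [90, 30]
enqueue(32): queue = [90, 30, 32]
enqueue(30): queue = [90, 30, 32, 30]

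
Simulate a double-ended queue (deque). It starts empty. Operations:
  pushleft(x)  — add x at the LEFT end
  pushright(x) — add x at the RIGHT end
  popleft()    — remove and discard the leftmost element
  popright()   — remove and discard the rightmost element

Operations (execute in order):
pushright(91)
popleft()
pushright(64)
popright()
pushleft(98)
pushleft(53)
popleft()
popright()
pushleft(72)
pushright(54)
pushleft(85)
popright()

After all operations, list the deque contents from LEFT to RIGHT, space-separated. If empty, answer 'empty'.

Answer: 85 72

Derivation:
pushright(91): [91]
popleft(): []
pushright(64): [64]
popright(): []
pushleft(98): [98]
pushleft(53): [53, 98]
popleft(): [98]
popright(): []
pushleft(72): [72]
pushright(54): [72, 54]
pushleft(85): [85, 72, 54]
popright(): [85, 72]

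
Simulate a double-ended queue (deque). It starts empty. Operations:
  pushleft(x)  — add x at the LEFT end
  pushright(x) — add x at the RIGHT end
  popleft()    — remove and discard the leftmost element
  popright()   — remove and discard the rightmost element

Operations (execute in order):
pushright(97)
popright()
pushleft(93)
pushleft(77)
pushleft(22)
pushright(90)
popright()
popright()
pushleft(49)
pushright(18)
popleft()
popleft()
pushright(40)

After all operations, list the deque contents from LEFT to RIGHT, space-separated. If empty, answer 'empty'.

Answer: 77 18 40

Derivation:
pushright(97): [97]
popright(): []
pushleft(93): [93]
pushleft(77): [77, 93]
pushleft(22): [22, 77, 93]
pushright(90): [22, 77, 93, 90]
popright(): [22, 77, 93]
popright(): [22, 77]
pushleft(49): [49, 22, 77]
pushright(18): [49, 22, 77, 18]
popleft(): [22, 77, 18]
popleft(): [77, 18]
pushright(40): [77, 18, 40]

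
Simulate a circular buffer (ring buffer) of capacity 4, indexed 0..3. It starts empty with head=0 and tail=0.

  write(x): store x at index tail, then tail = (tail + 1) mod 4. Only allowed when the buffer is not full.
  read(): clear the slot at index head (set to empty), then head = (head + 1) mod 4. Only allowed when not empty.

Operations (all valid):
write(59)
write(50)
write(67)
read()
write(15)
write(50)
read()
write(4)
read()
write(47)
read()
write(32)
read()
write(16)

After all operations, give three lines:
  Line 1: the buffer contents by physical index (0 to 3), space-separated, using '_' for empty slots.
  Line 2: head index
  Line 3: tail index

write(59): buf=[59 _ _ _], head=0, tail=1, size=1
write(50): buf=[59 50 _ _], head=0, tail=2, size=2
write(67): buf=[59 50 67 _], head=0, tail=3, size=3
read(): buf=[_ 50 67 _], head=1, tail=3, size=2
write(15): buf=[_ 50 67 15], head=1, tail=0, size=3
write(50): buf=[50 50 67 15], head=1, tail=1, size=4
read(): buf=[50 _ 67 15], head=2, tail=1, size=3
write(4): buf=[50 4 67 15], head=2, tail=2, size=4
read(): buf=[50 4 _ 15], head=3, tail=2, size=3
write(47): buf=[50 4 47 15], head=3, tail=3, size=4
read(): buf=[50 4 47 _], head=0, tail=3, size=3
write(32): buf=[50 4 47 32], head=0, tail=0, size=4
read(): buf=[_ 4 47 32], head=1, tail=0, size=3
write(16): buf=[16 4 47 32], head=1, tail=1, size=4

Answer: 16 4 47 32
1
1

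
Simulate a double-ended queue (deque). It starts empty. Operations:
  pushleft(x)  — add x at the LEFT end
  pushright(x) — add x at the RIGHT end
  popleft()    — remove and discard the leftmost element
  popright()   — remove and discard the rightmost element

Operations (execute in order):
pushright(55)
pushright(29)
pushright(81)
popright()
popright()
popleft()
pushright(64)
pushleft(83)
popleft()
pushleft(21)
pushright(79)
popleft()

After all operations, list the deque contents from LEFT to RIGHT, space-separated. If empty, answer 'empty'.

pushright(55): [55]
pushright(29): [55, 29]
pushright(81): [55, 29, 81]
popright(): [55, 29]
popright(): [55]
popleft(): []
pushright(64): [64]
pushleft(83): [83, 64]
popleft(): [64]
pushleft(21): [21, 64]
pushright(79): [21, 64, 79]
popleft(): [64, 79]

Answer: 64 79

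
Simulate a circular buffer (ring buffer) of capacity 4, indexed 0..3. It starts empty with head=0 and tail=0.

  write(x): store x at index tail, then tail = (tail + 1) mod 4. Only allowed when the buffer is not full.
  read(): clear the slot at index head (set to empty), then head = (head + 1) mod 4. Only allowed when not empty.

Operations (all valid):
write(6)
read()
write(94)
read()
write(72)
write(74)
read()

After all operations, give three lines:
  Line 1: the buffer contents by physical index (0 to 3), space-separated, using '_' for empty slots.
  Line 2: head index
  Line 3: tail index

Answer: _ _ _ 74
3
0

Derivation:
write(6): buf=[6 _ _ _], head=0, tail=1, size=1
read(): buf=[_ _ _ _], head=1, tail=1, size=0
write(94): buf=[_ 94 _ _], head=1, tail=2, size=1
read(): buf=[_ _ _ _], head=2, tail=2, size=0
write(72): buf=[_ _ 72 _], head=2, tail=3, size=1
write(74): buf=[_ _ 72 74], head=2, tail=0, size=2
read(): buf=[_ _ _ 74], head=3, tail=0, size=1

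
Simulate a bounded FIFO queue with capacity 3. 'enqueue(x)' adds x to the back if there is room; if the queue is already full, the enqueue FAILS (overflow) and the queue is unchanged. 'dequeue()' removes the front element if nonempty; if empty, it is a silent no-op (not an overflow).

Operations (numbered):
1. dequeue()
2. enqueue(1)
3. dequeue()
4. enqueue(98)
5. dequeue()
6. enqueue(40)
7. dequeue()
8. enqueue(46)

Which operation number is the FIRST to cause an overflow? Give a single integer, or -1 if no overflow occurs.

Answer: -1

Derivation:
1. dequeue(): empty, no-op, size=0
2. enqueue(1): size=1
3. dequeue(): size=0
4. enqueue(98): size=1
5. dequeue(): size=0
6. enqueue(40): size=1
7. dequeue(): size=0
8. enqueue(46): size=1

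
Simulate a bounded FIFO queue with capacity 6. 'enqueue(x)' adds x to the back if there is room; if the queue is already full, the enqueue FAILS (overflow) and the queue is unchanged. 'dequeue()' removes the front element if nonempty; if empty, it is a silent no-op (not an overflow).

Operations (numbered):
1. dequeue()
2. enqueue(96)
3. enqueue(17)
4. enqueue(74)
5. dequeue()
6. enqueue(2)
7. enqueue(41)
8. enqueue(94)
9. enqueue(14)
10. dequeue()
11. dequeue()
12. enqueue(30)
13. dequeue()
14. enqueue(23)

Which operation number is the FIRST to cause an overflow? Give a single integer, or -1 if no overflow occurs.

1. dequeue(): empty, no-op, size=0
2. enqueue(96): size=1
3. enqueue(17): size=2
4. enqueue(74): size=3
5. dequeue(): size=2
6. enqueue(2): size=3
7. enqueue(41): size=4
8. enqueue(94): size=5
9. enqueue(14): size=6
10. dequeue(): size=5
11. dequeue(): size=4
12. enqueue(30): size=5
13. dequeue(): size=4
14. enqueue(23): size=5

Answer: -1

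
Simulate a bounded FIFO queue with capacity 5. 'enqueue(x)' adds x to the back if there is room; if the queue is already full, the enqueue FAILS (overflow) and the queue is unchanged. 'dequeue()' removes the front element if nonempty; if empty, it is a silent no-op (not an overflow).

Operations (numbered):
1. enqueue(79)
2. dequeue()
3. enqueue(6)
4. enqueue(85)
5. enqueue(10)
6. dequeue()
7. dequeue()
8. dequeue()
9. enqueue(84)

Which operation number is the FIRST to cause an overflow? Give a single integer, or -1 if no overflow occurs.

Answer: -1

Derivation:
1. enqueue(79): size=1
2. dequeue(): size=0
3. enqueue(6): size=1
4. enqueue(85): size=2
5. enqueue(10): size=3
6. dequeue(): size=2
7. dequeue(): size=1
8. dequeue(): size=0
9. enqueue(84): size=1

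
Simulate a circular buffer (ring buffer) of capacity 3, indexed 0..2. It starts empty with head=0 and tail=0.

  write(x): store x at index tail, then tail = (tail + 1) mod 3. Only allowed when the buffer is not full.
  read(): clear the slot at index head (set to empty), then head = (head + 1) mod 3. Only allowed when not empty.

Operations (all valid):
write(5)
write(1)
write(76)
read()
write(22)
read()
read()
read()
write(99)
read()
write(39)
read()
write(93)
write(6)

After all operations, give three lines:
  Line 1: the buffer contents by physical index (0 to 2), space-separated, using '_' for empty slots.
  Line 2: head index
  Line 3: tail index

Answer: 93 6 _
0
2

Derivation:
write(5): buf=[5 _ _], head=0, tail=1, size=1
write(1): buf=[5 1 _], head=0, tail=2, size=2
write(76): buf=[5 1 76], head=0, tail=0, size=3
read(): buf=[_ 1 76], head=1, tail=0, size=2
write(22): buf=[22 1 76], head=1, tail=1, size=3
read(): buf=[22 _ 76], head=2, tail=1, size=2
read(): buf=[22 _ _], head=0, tail=1, size=1
read(): buf=[_ _ _], head=1, tail=1, size=0
write(99): buf=[_ 99 _], head=1, tail=2, size=1
read(): buf=[_ _ _], head=2, tail=2, size=0
write(39): buf=[_ _ 39], head=2, tail=0, size=1
read(): buf=[_ _ _], head=0, tail=0, size=0
write(93): buf=[93 _ _], head=0, tail=1, size=1
write(6): buf=[93 6 _], head=0, tail=2, size=2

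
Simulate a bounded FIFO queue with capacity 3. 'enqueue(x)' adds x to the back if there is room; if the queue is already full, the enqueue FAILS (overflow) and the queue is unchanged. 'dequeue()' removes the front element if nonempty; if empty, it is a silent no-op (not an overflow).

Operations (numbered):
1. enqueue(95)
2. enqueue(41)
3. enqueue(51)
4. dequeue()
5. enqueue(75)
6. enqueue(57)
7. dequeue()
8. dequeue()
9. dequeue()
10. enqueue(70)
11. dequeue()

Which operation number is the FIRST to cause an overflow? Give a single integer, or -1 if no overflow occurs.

Answer: 6

Derivation:
1. enqueue(95): size=1
2. enqueue(41): size=2
3. enqueue(51): size=3
4. dequeue(): size=2
5. enqueue(75): size=3
6. enqueue(57): size=3=cap → OVERFLOW (fail)
7. dequeue(): size=2
8. dequeue(): size=1
9. dequeue(): size=0
10. enqueue(70): size=1
11. dequeue(): size=0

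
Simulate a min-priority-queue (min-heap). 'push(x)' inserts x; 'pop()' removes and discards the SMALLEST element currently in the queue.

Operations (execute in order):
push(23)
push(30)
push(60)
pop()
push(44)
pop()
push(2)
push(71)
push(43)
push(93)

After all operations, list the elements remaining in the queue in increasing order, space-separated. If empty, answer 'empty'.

push(23): heap contents = [23]
push(30): heap contents = [23, 30]
push(60): heap contents = [23, 30, 60]
pop() → 23: heap contents = [30, 60]
push(44): heap contents = [30, 44, 60]
pop() → 30: heap contents = [44, 60]
push(2): heap contents = [2, 44, 60]
push(71): heap contents = [2, 44, 60, 71]
push(43): heap contents = [2, 43, 44, 60, 71]
push(93): heap contents = [2, 43, 44, 60, 71, 93]

Answer: 2 43 44 60 71 93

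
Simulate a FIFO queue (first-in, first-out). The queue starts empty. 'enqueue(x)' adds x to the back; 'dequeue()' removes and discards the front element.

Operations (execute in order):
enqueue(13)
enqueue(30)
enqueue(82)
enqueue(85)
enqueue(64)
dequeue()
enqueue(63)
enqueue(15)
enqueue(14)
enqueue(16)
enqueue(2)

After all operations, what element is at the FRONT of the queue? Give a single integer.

enqueue(13): queue = [13]
enqueue(30): queue = [13, 30]
enqueue(82): queue = [13, 30, 82]
enqueue(85): queue = [13, 30, 82, 85]
enqueue(64): queue = [13, 30, 82, 85, 64]
dequeue(): queue = [30, 82, 85, 64]
enqueue(63): queue = [30, 82, 85, 64, 63]
enqueue(15): queue = [30, 82, 85, 64, 63, 15]
enqueue(14): queue = [30, 82, 85, 64, 63, 15, 14]
enqueue(16): queue = [30, 82, 85, 64, 63, 15, 14, 16]
enqueue(2): queue = [30, 82, 85, 64, 63, 15, 14, 16, 2]

Answer: 30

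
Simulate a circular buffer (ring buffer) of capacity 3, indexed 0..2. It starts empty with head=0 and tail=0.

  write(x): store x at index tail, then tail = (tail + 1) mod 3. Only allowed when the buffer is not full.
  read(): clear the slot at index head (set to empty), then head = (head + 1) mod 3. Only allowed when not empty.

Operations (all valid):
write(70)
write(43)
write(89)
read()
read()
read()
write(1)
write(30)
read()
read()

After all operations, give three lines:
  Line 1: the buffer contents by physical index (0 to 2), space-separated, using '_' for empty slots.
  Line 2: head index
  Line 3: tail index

write(70): buf=[70 _ _], head=0, tail=1, size=1
write(43): buf=[70 43 _], head=0, tail=2, size=2
write(89): buf=[70 43 89], head=0, tail=0, size=3
read(): buf=[_ 43 89], head=1, tail=0, size=2
read(): buf=[_ _ 89], head=2, tail=0, size=1
read(): buf=[_ _ _], head=0, tail=0, size=0
write(1): buf=[1 _ _], head=0, tail=1, size=1
write(30): buf=[1 30 _], head=0, tail=2, size=2
read(): buf=[_ 30 _], head=1, tail=2, size=1
read(): buf=[_ _ _], head=2, tail=2, size=0

Answer: _ _ _
2
2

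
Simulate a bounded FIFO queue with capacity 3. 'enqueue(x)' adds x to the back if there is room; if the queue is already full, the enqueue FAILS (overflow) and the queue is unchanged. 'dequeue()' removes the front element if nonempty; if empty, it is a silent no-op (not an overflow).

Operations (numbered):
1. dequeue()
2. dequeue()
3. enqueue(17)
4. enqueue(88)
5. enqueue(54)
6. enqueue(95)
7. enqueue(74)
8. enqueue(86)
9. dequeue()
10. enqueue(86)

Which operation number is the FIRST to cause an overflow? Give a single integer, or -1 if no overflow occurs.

1. dequeue(): empty, no-op, size=0
2. dequeue(): empty, no-op, size=0
3. enqueue(17): size=1
4. enqueue(88): size=2
5. enqueue(54): size=3
6. enqueue(95): size=3=cap → OVERFLOW (fail)
7. enqueue(74): size=3=cap → OVERFLOW (fail)
8. enqueue(86): size=3=cap → OVERFLOW (fail)
9. dequeue(): size=2
10. enqueue(86): size=3

Answer: 6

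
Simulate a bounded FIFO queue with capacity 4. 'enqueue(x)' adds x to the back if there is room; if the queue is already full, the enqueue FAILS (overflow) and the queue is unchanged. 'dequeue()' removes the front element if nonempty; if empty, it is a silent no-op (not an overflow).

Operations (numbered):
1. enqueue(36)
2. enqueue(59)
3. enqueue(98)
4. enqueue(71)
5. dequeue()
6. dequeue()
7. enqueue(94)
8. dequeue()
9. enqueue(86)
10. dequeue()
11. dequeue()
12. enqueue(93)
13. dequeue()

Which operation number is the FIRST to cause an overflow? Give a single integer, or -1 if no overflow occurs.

1. enqueue(36): size=1
2. enqueue(59): size=2
3. enqueue(98): size=3
4. enqueue(71): size=4
5. dequeue(): size=3
6. dequeue(): size=2
7. enqueue(94): size=3
8. dequeue(): size=2
9. enqueue(86): size=3
10. dequeue(): size=2
11. dequeue(): size=1
12. enqueue(93): size=2
13. dequeue(): size=1

Answer: -1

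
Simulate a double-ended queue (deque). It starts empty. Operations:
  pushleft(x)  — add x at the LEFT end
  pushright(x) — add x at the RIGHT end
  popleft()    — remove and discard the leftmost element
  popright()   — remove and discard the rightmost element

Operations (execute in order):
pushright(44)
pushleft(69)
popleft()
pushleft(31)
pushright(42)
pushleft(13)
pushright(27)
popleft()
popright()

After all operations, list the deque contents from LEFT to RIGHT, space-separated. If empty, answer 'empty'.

pushright(44): [44]
pushleft(69): [69, 44]
popleft(): [44]
pushleft(31): [31, 44]
pushright(42): [31, 44, 42]
pushleft(13): [13, 31, 44, 42]
pushright(27): [13, 31, 44, 42, 27]
popleft(): [31, 44, 42, 27]
popright(): [31, 44, 42]

Answer: 31 44 42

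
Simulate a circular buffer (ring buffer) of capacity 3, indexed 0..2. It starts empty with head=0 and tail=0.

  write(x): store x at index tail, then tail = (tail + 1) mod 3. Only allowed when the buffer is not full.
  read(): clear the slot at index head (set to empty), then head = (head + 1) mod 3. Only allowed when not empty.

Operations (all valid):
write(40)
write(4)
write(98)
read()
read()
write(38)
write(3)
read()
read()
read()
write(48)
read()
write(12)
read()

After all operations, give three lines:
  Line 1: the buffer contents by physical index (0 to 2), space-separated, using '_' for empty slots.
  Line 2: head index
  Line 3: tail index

Answer: _ _ _
1
1

Derivation:
write(40): buf=[40 _ _], head=0, tail=1, size=1
write(4): buf=[40 4 _], head=0, tail=2, size=2
write(98): buf=[40 4 98], head=0, tail=0, size=3
read(): buf=[_ 4 98], head=1, tail=0, size=2
read(): buf=[_ _ 98], head=2, tail=0, size=1
write(38): buf=[38 _ 98], head=2, tail=1, size=2
write(3): buf=[38 3 98], head=2, tail=2, size=3
read(): buf=[38 3 _], head=0, tail=2, size=2
read(): buf=[_ 3 _], head=1, tail=2, size=1
read(): buf=[_ _ _], head=2, tail=2, size=0
write(48): buf=[_ _ 48], head=2, tail=0, size=1
read(): buf=[_ _ _], head=0, tail=0, size=0
write(12): buf=[12 _ _], head=0, tail=1, size=1
read(): buf=[_ _ _], head=1, tail=1, size=0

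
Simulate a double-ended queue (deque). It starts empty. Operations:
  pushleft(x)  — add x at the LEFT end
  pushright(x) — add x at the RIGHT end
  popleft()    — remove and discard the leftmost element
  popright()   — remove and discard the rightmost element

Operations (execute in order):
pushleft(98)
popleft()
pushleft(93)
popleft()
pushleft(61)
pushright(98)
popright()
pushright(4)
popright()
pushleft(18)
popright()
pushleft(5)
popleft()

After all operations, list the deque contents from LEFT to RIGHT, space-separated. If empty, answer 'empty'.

Answer: 18

Derivation:
pushleft(98): [98]
popleft(): []
pushleft(93): [93]
popleft(): []
pushleft(61): [61]
pushright(98): [61, 98]
popright(): [61]
pushright(4): [61, 4]
popright(): [61]
pushleft(18): [18, 61]
popright(): [18]
pushleft(5): [5, 18]
popleft(): [18]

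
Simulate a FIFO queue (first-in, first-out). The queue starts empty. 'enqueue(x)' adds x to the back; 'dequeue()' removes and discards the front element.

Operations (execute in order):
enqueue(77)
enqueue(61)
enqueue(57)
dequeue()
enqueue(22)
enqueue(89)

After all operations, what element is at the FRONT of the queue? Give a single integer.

enqueue(77): queue = [77]
enqueue(61): queue = [77, 61]
enqueue(57): queue = [77, 61, 57]
dequeue(): queue = [61, 57]
enqueue(22): queue = [61, 57, 22]
enqueue(89): queue = [61, 57, 22, 89]

Answer: 61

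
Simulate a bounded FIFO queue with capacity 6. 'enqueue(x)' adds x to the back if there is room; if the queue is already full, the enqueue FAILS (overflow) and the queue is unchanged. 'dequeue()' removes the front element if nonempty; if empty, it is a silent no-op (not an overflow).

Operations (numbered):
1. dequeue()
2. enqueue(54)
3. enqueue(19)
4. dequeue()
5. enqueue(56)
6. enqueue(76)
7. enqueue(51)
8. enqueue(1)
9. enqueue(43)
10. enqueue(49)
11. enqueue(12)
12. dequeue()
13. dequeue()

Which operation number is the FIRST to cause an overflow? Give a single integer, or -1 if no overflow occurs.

1. dequeue(): empty, no-op, size=0
2. enqueue(54): size=1
3. enqueue(19): size=2
4. dequeue(): size=1
5. enqueue(56): size=2
6. enqueue(76): size=3
7. enqueue(51): size=4
8. enqueue(1): size=5
9. enqueue(43): size=6
10. enqueue(49): size=6=cap → OVERFLOW (fail)
11. enqueue(12): size=6=cap → OVERFLOW (fail)
12. dequeue(): size=5
13. dequeue(): size=4

Answer: 10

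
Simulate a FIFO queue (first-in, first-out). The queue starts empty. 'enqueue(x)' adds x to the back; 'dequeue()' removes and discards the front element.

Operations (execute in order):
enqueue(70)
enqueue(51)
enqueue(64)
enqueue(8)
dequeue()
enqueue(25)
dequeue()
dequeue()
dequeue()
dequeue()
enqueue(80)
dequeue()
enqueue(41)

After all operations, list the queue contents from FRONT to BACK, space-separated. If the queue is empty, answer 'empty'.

Answer: 41

Derivation:
enqueue(70): [70]
enqueue(51): [70, 51]
enqueue(64): [70, 51, 64]
enqueue(8): [70, 51, 64, 8]
dequeue(): [51, 64, 8]
enqueue(25): [51, 64, 8, 25]
dequeue(): [64, 8, 25]
dequeue(): [8, 25]
dequeue(): [25]
dequeue(): []
enqueue(80): [80]
dequeue(): []
enqueue(41): [41]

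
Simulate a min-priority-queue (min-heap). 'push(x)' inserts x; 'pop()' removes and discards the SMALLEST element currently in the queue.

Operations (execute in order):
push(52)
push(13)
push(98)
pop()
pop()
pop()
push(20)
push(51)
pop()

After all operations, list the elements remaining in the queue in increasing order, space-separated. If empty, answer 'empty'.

Answer: 51

Derivation:
push(52): heap contents = [52]
push(13): heap contents = [13, 52]
push(98): heap contents = [13, 52, 98]
pop() → 13: heap contents = [52, 98]
pop() → 52: heap contents = [98]
pop() → 98: heap contents = []
push(20): heap contents = [20]
push(51): heap contents = [20, 51]
pop() → 20: heap contents = [51]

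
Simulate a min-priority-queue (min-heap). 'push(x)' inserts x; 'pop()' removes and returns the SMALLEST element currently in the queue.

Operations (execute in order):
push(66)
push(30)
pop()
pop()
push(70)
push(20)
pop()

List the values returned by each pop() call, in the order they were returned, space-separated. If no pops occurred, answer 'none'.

Answer: 30 66 20

Derivation:
push(66): heap contents = [66]
push(30): heap contents = [30, 66]
pop() → 30: heap contents = [66]
pop() → 66: heap contents = []
push(70): heap contents = [70]
push(20): heap contents = [20, 70]
pop() → 20: heap contents = [70]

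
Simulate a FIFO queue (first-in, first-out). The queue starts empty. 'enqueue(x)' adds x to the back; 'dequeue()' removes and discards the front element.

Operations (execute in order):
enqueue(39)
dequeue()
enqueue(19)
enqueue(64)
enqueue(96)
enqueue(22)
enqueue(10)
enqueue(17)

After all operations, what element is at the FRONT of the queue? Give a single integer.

Answer: 19

Derivation:
enqueue(39): queue = [39]
dequeue(): queue = []
enqueue(19): queue = [19]
enqueue(64): queue = [19, 64]
enqueue(96): queue = [19, 64, 96]
enqueue(22): queue = [19, 64, 96, 22]
enqueue(10): queue = [19, 64, 96, 22, 10]
enqueue(17): queue = [19, 64, 96, 22, 10, 17]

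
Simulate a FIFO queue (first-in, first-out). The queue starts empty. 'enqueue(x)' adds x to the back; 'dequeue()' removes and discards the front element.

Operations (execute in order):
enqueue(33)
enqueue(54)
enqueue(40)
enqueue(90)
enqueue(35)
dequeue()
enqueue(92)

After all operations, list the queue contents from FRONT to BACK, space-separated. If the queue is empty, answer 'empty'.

enqueue(33): [33]
enqueue(54): [33, 54]
enqueue(40): [33, 54, 40]
enqueue(90): [33, 54, 40, 90]
enqueue(35): [33, 54, 40, 90, 35]
dequeue(): [54, 40, 90, 35]
enqueue(92): [54, 40, 90, 35, 92]

Answer: 54 40 90 35 92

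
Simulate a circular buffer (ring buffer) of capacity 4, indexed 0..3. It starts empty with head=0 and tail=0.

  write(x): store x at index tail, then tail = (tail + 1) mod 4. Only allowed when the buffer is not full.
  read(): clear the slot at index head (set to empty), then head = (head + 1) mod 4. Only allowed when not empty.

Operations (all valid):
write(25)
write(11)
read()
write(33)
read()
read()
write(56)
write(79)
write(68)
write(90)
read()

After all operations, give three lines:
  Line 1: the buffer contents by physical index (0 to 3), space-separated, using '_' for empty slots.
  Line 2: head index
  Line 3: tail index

write(25): buf=[25 _ _ _], head=0, tail=1, size=1
write(11): buf=[25 11 _ _], head=0, tail=2, size=2
read(): buf=[_ 11 _ _], head=1, tail=2, size=1
write(33): buf=[_ 11 33 _], head=1, tail=3, size=2
read(): buf=[_ _ 33 _], head=2, tail=3, size=1
read(): buf=[_ _ _ _], head=3, tail=3, size=0
write(56): buf=[_ _ _ 56], head=3, tail=0, size=1
write(79): buf=[79 _ _ 56], head=3, tail=1, size=2
write(68): buf=[79 68 _ 56], head=3, tail=2, size=3
write(90): buf=[79 68 90 56], head=3, tail=3, size=4
read(): buf=[79 68 90 _], head=0, tail=3, size=3

Answer: 79 68 90 _
0
3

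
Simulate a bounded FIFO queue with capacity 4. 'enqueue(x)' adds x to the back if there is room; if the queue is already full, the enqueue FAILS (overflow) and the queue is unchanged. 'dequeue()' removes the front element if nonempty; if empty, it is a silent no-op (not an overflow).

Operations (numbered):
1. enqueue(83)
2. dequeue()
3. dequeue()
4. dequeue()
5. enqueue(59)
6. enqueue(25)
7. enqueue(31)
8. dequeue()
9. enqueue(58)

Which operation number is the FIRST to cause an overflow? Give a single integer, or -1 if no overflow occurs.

Answer: -1

Derivation:
1. enqueue(83): size=1
2. dequeue(): size=0
3. dequeue(): empty, no-op, size=0
4. dequeue(): empty, no-op, size=0
5. enqueue(59): size=1
6. enqueue(25): size=2
7. enqueue(31): size=3
8. dequeue(): size=2
9. enqueue(58): size=3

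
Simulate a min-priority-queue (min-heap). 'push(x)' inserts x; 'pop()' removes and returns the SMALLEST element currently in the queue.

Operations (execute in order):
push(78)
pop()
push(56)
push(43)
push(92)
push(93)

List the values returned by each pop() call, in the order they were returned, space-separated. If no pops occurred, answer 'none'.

Answer: 78

Derivation:
push(78): heap contents = [78]
pop() → 78: heap contents = []
push(56): heap contents = [56]
push(43): heap contents = [43, 56]
push(92): heap contents = [43, 56, 92]
push(93): heap contents = [43, 56, 92, 93]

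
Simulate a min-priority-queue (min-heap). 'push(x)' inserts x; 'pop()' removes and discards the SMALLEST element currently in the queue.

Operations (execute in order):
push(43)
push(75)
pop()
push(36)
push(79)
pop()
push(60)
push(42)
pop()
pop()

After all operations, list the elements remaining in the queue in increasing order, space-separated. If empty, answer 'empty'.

Answer: 75 79

Derivation:
push(43): heap contents = [43]
push(75): heap contents = [43, 75]
pop() → 43: heap contents = [75]
push(36): heap contents = [36, 75]
push(79): heap contents = [36, 75, 79]
pop() → 36: heap contents = [75, 79]
push(60): heap contents = [60, 75, 79]
push(42): heap contents = [42, 60, 75, 79]
pop() → 42: heap contents = [60, 75, 79]
pop() → 60: heap contents = [75, 79]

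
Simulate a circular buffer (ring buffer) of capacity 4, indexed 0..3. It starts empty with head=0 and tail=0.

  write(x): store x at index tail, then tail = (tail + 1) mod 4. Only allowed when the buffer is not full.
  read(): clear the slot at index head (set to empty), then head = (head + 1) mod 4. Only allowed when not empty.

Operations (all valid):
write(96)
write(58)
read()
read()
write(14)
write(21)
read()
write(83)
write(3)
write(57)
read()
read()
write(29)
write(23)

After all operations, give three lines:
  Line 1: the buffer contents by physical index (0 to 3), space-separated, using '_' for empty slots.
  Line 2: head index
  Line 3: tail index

write(96): buf=[96 _ _ _], head=0, tail=1, size=1
write(58): buf=[96 58 _ _], head=0, tail=2, size=2
read(): buf=[_ 58 _ _], head=1, tail=2, size=1
read(): buf=[_ _ _ _], head=2, tail=2, size=0
write(14): buf=[_ _ 14 _], head=2, tail=3, size=1
write(21): buf=[_ _ 14 21], head=2, tail=0, size=2
read(): buf=[_ _ _ 21], head=3, tail=0, size=1
write(83): buf=[83 _ _ 21], head=3, tail=1, size=2
write(3): buf=[83 3 _ 21], head=3, tail=2, size=3
write(57): buf=[83 3 57 21], head=3, tail=3, size=4
read(): buf=[83 3 57 _], head=0, tail=3, size=3
read(): buf=[_ 3 57 _], head=1, tail=3, size=2
write(29): buf=[_ 3 57 29], head=1, tail=0, size=3
write(23): buf=[23 3 57 29], head=1, tail=1, size=4

Answer: 23 3 57 29
1
1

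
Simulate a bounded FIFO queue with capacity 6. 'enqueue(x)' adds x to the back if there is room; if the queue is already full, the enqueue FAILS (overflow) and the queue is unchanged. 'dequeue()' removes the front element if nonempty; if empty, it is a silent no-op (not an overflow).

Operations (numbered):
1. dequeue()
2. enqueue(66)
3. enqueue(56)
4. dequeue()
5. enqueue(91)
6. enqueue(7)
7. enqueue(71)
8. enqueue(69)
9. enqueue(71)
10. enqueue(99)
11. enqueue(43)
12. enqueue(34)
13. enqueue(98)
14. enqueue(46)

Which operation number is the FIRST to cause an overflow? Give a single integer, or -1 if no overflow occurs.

1. dequeue(): empty, no-op, size=0
2. enqueue(66): size=1
3. enqueue(56): size=2
4. dequeue(): size=1
5. enqueue(91): size=2
6. enqueue(7): size=3
7. enqueue(71): size=4
8. enqueue(69): size=5
9. enqueue(71): size=6
10. enqueue(99): size=6=cap → OVERFLOW (fail)
11. enqueue(43): size=6=cap → OVERFLOW (fail)
12. enqueue(34): size=6=cap → OVERFLOW (fail)
13. enqueue(98): size=6=cap → OVERFLOW (fail)
14. enqueue(46): size=6=cap → OVERFLOW (fail)

Answer: 10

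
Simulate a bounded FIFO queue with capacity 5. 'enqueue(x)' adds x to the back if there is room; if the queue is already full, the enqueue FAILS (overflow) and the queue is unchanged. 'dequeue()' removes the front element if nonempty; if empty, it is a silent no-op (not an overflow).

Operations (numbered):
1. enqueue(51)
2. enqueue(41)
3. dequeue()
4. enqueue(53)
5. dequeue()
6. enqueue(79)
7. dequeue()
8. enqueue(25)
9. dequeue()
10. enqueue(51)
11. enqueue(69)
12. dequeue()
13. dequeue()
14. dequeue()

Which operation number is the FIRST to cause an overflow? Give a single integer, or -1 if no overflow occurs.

1. enqueue(51): size=1
2. enqueue(41): size=2
3. dequeue(): size=1
4. enqueue(53): size=2
5. dequeue(): size=1
6. enqueue(79): size=2
7. dequeue(): size=1
8. enqueue(25): size=2
9. dequeue(): size=1
10. enqueue(51): size=2
11. enqueue(69): size=3
12. dequeue(): size=2
13. dequeue(): size=1
14. dequeue(): size=0

Answer: -1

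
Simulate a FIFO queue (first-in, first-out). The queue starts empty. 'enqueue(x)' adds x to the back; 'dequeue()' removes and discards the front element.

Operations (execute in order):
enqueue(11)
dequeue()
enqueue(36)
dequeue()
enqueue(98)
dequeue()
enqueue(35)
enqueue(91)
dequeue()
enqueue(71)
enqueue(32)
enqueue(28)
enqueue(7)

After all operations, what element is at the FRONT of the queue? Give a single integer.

enqueue(11): queue = [11]
dequeue(): queue = []
enqueue(36): queue = [36]
dequeue(): queue = []
enqueue(98): queue = [98]
dequeue(): queue = []
enqueue(35): queue = [35]
enqueue(91): queue = [35, 91]
dequeue(): queue = [91]
enqueue(71): queue = [91, 71]
enqueue(32): queue = [91, 71, 32]
enqueue(28): queue = [91, 71, 32, 28]
enqueue(7): queue = [91, 71, 32, 28, 7]

Answer: 91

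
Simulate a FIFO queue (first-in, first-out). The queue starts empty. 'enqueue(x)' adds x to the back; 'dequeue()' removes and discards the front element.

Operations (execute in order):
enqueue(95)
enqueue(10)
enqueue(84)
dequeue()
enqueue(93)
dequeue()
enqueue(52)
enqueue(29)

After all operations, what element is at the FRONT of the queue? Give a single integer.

Answer: 84

Derivation:
enqueue(95): queue = [95]
enqueue(10): queue = [95, 10]
enqueue(84): queue = [95, 10, 84]
dequeue(): queue = [10, 84]
enqueue(93): queue = [10, 84, 93]
dequeue(): queue = [84, 93]
enqueue(52): queue = [84, 93, 52]
enqueue(29): queue = [84, 93, 52, 29]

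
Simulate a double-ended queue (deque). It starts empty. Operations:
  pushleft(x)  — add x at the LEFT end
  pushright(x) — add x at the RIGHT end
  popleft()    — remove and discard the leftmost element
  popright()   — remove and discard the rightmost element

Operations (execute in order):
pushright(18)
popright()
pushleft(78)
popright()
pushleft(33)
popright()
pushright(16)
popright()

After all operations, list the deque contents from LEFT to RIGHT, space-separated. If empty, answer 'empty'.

pushright(18): [18]
popright(): []
pushleft(78): [78]
popright(): []
pushleft(33): [33]
popright(): []
pushright(16): [16]
popright(): []

Answer: empty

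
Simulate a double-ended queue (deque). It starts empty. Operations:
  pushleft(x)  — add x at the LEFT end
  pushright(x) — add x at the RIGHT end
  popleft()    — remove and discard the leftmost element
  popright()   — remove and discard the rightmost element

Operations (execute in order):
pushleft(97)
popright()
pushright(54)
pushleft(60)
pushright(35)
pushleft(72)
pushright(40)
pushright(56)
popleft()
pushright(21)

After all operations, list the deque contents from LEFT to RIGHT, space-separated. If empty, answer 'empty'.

Answer: 60 54 35 40 56 21

Derivation:
pushleft(97): [97]
popright(): []
pushright(54): [54]
pushleft(60): [60, 54]
pushright(35): [60, 54, 35]
pushleft(72): [72, 60, 54, 35]
pushright(40): [72, 60, 54, 35, 40]
pushright(56): [72, 60, 54, 35, 40, 56]
popleft(): [60, 54, 35, 40, 56]
pushright(21): [60, 54, 35, 40, 56, 21]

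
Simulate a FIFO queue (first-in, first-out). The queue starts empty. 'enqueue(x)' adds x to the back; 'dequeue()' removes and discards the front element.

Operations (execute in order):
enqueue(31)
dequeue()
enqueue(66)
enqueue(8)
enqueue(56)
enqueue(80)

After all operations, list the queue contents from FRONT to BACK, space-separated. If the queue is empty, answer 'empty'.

enqueue(31): [31]
dequeue(): []
enqueue(66): [66]
enqueue(8): [66, 8]
enqueue(56): [66, 8, 56]
enqueue(80): [66, 8, 56, 80]

Answer: 66 8 56 80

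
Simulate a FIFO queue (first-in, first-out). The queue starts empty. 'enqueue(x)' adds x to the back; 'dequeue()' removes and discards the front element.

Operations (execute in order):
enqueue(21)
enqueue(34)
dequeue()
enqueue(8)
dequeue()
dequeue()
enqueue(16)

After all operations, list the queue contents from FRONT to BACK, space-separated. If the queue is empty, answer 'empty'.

enqueue(21): [21]
enqueue(34): [21, 34]
dequeue(): [34]
enqueue(8): [34, 8]
dequeue(): [8]
dequeue(): []
enqueue(16): [16]

Answer: 16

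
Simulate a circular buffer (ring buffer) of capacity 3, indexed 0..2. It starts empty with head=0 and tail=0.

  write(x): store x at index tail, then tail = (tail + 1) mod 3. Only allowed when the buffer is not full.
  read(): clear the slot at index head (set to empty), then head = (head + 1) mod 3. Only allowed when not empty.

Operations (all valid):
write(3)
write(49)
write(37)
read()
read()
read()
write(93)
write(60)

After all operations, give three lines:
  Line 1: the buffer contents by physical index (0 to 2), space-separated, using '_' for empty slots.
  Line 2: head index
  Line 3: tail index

Answer: 93 60 _
0
2

Derivation:
write(3): buf=[3 _ _], head=0, tail=1, size=1
write(49): buf=[3 49 _], head=0, tail=2, size=2
write(37): buf=[3 49 37], head=0, tail=0, size=3
read(): buf=[_ 49 37], head=1, tail=0, size=2
read(): buf=[_ _ 37], head=2, tail=0, size=1
read(): buf=[_ _ _], head=0, tail=0, size=0
write(93): buf=[93 _ _], head=0, tail=1, size=1
write(60): buf=[93 60 _], head=0, tail=2, size=2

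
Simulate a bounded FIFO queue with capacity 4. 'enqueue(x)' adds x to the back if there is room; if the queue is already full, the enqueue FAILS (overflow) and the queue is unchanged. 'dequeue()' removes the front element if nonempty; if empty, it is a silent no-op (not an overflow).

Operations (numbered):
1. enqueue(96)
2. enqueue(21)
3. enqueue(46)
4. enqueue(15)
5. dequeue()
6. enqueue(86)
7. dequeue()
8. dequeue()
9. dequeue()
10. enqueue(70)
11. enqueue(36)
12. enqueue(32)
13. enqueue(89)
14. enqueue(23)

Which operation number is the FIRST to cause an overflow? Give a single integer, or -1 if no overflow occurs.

1. enqueue(96): size=1
2. enqueue(21): size=2
3. enqueue(46): size=3
4. enqueue(15): size=4
5. dequeue(): size=3
6. enqueue(86): size=4
7. dequeue(): size=3
8. dequeue(): size=2
9. dequeue(): size=1
10. enqueue(70): size=2
11. enqueue(36): size=3
12. enqueue(32): size=4
13. enqueue(89): size=4=cap → OVERFLOW (fail)
14. enqueue(23): size=4=cap → OVERFLOW (fail)

Answer: 13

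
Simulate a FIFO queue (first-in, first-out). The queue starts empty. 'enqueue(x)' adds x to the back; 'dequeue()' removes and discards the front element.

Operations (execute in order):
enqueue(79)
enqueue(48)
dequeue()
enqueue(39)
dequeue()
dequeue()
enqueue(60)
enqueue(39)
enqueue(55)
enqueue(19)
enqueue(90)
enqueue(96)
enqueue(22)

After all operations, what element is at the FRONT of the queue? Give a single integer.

enqueue(79): queue = [79]
enqueue(48): queue = [79, 48]
dequeue(): queue = [48]
enqueue(39): queue = [48, 39]
dequeue(): queue = [39]
dequeue(): queue = []
enqueue(60): queue = [60]
enqueue(39): queue = [60, 39]
enqueue(55): queue = [60, 39, 55]
enqueue(19): queue = [60, 39, 55, 19]
enqueue(90): queue = [60, 39, 55, 19, 90]
enqueue(96): queue = [60, 39, 55, 19, 90, 96]
enqueue(22): queue = [60, 39, 55, 19, 90, 96, 22]

Answer: 60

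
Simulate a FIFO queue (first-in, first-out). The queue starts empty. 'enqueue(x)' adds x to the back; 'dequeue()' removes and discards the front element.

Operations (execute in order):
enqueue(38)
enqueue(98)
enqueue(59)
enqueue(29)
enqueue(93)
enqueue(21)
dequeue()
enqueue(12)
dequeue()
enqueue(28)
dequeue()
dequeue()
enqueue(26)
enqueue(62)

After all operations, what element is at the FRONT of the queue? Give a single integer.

enqueue(38): queue = [38]
enqueue(98): queue = [38, 98]
enqueue(59): queue = [38, 98, 59]
enqueue(29): queue = [38, 98, 59, 29]
enqueue(93): queue = [38, 98, 59, 29, 93]
enqueue(21): queue = [38, 98, 59, 29, 93, 21]
dequeue(): queue = [98, 59, 29, 93, 21]
enqueue(12): queue = [98, 59, 29, 93, 21, 12]
dequeue(): queue = [59, 29, 93, 21, 12]
enqueue(28): queue = [59, 29, 93, 21, 12, 28]
dequeue(): queue = [29, 93, 21, 12, 28]
dequeue(): queue = [93, 21, 12, 28]
enqueue(26): queue = [93, 21, 12, 28, 26]
enqueue(62): queue = [93, 21, 12, 28, 26, 62]

Answer: 93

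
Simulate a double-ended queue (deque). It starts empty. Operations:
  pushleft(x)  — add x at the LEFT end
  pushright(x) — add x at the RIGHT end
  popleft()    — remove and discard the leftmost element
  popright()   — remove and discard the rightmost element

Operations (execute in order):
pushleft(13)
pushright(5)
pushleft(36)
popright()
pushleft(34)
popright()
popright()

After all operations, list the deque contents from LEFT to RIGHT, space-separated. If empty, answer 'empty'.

Answer: 34

Derivation:
pushleft(13): [13]
pushright(5): [13, 5]
pushleft(36): [36, 13, 5]
popright(): [36, 13]
pushleft(34): [34, 36, 13]
popright(): [34, 36]
popright(): [34]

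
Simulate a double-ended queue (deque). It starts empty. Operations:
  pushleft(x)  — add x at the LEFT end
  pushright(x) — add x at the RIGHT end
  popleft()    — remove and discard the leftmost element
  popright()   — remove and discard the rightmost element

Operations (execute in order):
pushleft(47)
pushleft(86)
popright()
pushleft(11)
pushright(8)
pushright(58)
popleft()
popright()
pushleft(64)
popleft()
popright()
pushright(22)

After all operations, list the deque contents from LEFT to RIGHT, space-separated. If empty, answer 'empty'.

Answer: 86 22

Derivation:
pushleft(47): [47]
pushleft(86): [86, 47]
popright(): [86]
pushleft(11): [11, 86]
pushright(8): [11, 86, 8]
pushright(58): [11, 86, 8, 58]
popleft(): [86, 8, 58]
popright(): [86, 8]
pushleft(64): [64, 86, 8]
popleft(): [86, 8]
popright(): [86]
pushright(22): [86, 22]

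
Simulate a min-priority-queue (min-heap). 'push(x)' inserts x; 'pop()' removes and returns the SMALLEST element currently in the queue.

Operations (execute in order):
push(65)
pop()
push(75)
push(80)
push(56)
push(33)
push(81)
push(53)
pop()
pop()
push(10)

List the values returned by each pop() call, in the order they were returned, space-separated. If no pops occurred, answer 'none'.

Answer: 65 33 53

Derivation:
push(65): heap contents = [65]
pop() → 65: heap contents = []
push(75): heap contents = [75]
push(80): heap contents = [75, 80]
push(56): heap contents = [56, 75, 80]
push(33): heap contents = [33, 56, 75, 80]
push(81): heap contents = [33, 56, 75, 80, 81]
push(53): heap contents = [33, 53, 56, 75, 80, 81]
pop() → 33: heap contents = [53, 56, 75, 80, 81]
pop() → 53: heap contents = [56, 75, 80, 81]
push(10): heap contents = [10, 56, 75, 80, 81]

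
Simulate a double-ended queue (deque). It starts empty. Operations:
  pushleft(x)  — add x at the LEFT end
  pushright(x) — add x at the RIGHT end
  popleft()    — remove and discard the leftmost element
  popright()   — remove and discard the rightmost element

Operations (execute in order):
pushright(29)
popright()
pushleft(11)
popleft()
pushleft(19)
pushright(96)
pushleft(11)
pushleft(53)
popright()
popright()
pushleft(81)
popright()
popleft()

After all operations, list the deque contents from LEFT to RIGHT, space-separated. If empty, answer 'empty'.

pushright(29): [29]
popright(): []
pushleft(11): [11]
popleft(): []
pushleft(19): [19]
pushright(96): [19, 96]
pushleft(11): [11, 19, 96]
pushleft(53): [53, 11, 19, 96]
popright(): [53, 11, 19]
popright(): [53, 11]
pushleft(81): [81, 53, 11]
popright(): [81, 53]
popleft(): [53]

Answer: 53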